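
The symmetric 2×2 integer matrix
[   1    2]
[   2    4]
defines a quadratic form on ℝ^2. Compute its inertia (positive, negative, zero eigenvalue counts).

Answer: (1, 0, 1)

Derivation:
step 0: pivot 1 → sign +
step 1: row/col 1 already zero → sign 0
signature = (1, 0, 1)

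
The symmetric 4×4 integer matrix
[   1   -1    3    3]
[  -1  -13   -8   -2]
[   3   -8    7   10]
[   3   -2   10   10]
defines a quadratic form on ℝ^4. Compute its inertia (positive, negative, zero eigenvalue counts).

step 0: pivot 1 → sign +
step 1: pivot -14 → sign −
step 2: pivot -3/14 → sign −
step 3: pivot 3 → sign +
signature = (2, 2, 0)

Answer: (2, 2, 0)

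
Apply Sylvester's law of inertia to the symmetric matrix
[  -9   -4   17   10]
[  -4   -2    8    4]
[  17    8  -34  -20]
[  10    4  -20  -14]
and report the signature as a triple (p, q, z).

Answer: (1, 3, 0)

Derivation:
step 0: pivot -9 → sign −
step 1: pivot -2/9 → sign −
step 2: pivot -1 → sign −
step 3: pivot 2 → sign +
signature = (1, 3, 0)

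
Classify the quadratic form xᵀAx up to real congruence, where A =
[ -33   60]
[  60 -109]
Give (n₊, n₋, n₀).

step 0: pivot -33 → sign −
step 1: pivot 1/11 → sign +
signature = (1, 1, 0)

Answer: (1, 1, 0)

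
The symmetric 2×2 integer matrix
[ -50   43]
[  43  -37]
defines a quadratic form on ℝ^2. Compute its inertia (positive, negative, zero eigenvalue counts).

Answer: (0, 2, 0)

Derivation:
step 0: pivot -50 → sign −
step 1: pivot -1/50 → sign −
signature = (0, 2, 0)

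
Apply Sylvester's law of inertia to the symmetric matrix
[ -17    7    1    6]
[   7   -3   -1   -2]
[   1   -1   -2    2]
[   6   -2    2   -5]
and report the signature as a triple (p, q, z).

Answer: (1, 3, 0)

Derivation:
step 0: pivot -17 → sign −
step 1: pivot -2/17 → sign −
step 2: pivot 1 → sign +
step 3: pivot -1 → sign −
signature = (1, 3, 0)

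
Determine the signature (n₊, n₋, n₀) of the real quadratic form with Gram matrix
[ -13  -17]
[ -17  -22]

step 0: pivot -13 → sign −
step 1: pivot 3/13 → sign +
signature = (1, 1, 0)

Answer: (1, 1, 0)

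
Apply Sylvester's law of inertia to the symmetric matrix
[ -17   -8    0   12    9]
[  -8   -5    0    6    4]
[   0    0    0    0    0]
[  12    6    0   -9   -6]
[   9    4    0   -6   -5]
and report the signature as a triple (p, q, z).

step 0: pivot -17 → sign −
step 1: pivot -21/17 → sign −
step 2: pivot -3/7 → sign −
step 3: row/col 3 already zero → sign 0
step 4: row/col 4 already zero → sign 0
signature = (0, 3, 2)

Answer: (0, 3, 2)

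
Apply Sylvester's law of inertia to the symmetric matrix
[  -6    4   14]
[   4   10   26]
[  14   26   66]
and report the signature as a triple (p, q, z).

Answer: (2, 1, 0)

Derivation:
step 0: pivot -6 → sign −
step 1: pivot 38/3 → sign +
step 2: pivot 2/19 → sign +
signature = (2, 1, 0)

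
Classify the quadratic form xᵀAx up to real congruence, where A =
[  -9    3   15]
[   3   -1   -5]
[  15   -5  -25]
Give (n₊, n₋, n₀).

Answer: (0, 1, 2)

Derivation:
step 0: pivot -9 → sign −
step 1: row/col 1 already zero → sign 0
step 2: row/col 2 already zero → sign 0
signature = (0, 1, 2)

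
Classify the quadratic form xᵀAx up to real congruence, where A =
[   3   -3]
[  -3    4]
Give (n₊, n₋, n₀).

Answer: (2, 0, 0)

Derivation:
step 0: pivot 3 → sign +
step 1: pivot 1 → sign +
signature = (2, 0, 0)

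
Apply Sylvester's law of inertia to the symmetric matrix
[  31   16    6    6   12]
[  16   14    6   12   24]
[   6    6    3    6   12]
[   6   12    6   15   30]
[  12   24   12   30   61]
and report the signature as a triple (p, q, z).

Answer: (4, 1, 0)

Derivation:
step 0: pivot 31 → sign +
step 1: pivot 178/31 → sign +
step 2: pivot 33/89 → sign +
step 3: pivot -3/11 → sign −
step 4: pivot 1 → sign +
signature = (4, 1, 0)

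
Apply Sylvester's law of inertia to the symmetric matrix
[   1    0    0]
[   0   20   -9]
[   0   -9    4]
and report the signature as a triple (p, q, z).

Answer: (2, 1, 0)

Derivation:
step 0: pivot 1 → sign +
step 1: pivot 20 → sign +
step 2: pivot -1/20 → sign −
signature = (2, 1, 0)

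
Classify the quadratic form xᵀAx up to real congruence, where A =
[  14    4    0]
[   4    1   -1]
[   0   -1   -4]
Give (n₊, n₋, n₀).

step 0: pivot 14 → sign +
step 1: pivot -1/7 → sign −
step 2: pivot 3 → sign +
signature = (2, 1, 0)

Answer: (2, 1, 0)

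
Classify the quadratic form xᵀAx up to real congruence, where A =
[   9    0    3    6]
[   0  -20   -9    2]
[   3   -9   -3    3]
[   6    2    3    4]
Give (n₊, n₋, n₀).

Answer: (2, 1, 1)

Derivation:
step 0: pivot 9 → sign +
step 1: pivot -20 → sign −
step 2: pivot 1/20 → sign +
step 3: row/col 3 already zero → sign 0
signature = (2, 1, 1)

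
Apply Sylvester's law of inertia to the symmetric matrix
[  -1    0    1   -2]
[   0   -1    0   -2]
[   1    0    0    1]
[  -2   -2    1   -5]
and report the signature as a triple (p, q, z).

Answer: (2, 2, 0)

Derivation:
step 0: pivot -1 → sign −
step 1: pivot -1 → sign −
step 2: pivot 1 → sign +
step 3: pivot 2 → sign +
signature = (2, 2, 0)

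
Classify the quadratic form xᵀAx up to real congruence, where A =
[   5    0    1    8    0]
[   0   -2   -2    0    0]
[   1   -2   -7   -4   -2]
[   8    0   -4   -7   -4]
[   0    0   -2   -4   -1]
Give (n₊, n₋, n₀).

step 0: pivot 5 → sign +
step 1: pivot -2 → sign −
step 2: pivot -26/5 → sign −
step 3: pivot -179/13 → sign −
step 4: pivot 3/179 → sign +
signature = (2, 3, 0)

Answer: (2, 3, 0)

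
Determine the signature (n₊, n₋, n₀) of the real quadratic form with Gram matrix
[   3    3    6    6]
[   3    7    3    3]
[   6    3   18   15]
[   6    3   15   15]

step 0: pivot 3 → sign +
step 1: pivot 4 → sign +
step 2: pivot 15/4 → sign +
step 3: pivot 3/5 → sign +
signature = (4, 0, 0)

Answer: (4, 0, 0)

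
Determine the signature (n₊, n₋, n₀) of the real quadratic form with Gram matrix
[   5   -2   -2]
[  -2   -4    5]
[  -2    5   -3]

step 0: pivot 5 → sign +
step 1: pivot -24/5 → sign −
step 2: pivot -1/8 → sign −
signature = (1, 2, 0)

Answer: (1, 2, 0)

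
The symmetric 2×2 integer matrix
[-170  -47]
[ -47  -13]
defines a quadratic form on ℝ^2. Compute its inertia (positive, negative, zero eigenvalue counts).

step 0: pivot -170 → sign −
step 1: pivot -1/170 → sign −
signature = (0, 2, 0)

Answer: (0, 2, 0)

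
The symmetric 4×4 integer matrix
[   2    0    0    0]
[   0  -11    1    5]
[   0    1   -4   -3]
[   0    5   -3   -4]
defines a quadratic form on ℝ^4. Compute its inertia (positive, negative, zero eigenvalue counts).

Answer: (1, 3, 0)

Derivation:
step 0: pivot 2 → sign +
step 1: pivot -11 → sign −
step 2: pivot -43/11 → sign −
step 3: pivot -3/43 → sign −
signature = (1, 3, 0)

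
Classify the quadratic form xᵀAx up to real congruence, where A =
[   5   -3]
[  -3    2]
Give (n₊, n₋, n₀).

step 0: pivot 5 → sign +
step 1: pivot 1/5 → sign +
signature = (2, 0, 0)

Answer: (2, 0, 0)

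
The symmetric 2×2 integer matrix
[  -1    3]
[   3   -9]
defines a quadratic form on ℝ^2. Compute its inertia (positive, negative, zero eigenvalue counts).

step 0: pivot -1 → sign −
step 1: row/col 1 already zero → sign 0
signature = (0, 1, 1)

Answer: (0, 1, 1)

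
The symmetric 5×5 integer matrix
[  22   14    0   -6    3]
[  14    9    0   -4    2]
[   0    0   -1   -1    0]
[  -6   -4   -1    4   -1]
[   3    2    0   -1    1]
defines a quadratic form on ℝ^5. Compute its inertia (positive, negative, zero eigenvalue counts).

step 0: pivot 22 → sign +
step 1: pivot 1/11 → sign +
step 2: pivot -1 → sign −
step 3: pivot 3 → sign +
step 4: pivot 1/2 → sign +
signature = (4, 1, 0)

Answer: (4, 1, 0)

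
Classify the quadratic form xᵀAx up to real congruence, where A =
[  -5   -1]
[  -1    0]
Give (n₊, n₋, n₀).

step 0: pivot -5 → sign −
step 1: pivot 1/5 → sign +
signature = (1, 1, 0)

Answer: (1, 1, 0)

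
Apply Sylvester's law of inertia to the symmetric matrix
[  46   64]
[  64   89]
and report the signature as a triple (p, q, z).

step 0: pivot 46 → sign +
step 1: pivot -1/23 → sign −
signature = (1, 1, 0)

Answer: (1, 1, 0)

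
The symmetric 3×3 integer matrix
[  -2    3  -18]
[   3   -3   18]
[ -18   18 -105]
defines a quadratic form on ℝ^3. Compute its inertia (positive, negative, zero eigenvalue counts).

Answer: (2, 1, 0)

Derivation:
step 0: pivot -2 → sign −
step 1: pivot 3/2 → sign +
step 2: pivot 3 → sign +
signature = (2, 1, 0)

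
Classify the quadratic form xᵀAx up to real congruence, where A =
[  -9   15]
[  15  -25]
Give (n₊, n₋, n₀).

Answer: (0, 1, 1)

Derivation:
step 0: pivot -9 → sign −
step 1: row/col 1 already zero → sign 0
signature = (0, 1, 1)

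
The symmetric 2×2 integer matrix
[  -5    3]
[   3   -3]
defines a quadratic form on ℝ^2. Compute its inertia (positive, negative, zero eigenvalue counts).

Answer: (0, 2, 0)

Derivation:
step 0: pivot -5 → sign −
step 1: pivot -6/5 → sign −
signature = (0, 2, 0)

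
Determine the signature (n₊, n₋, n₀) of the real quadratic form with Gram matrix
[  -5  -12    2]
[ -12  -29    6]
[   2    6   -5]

Answer: (1, 2, 0)

Derivation:
step 0: pivot -5 → sign −
step 1: pivot -1/5 → sign −
step 2: pivot 3 → sign +
signature = (1, 2, 0)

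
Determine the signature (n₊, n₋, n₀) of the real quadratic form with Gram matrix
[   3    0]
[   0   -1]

step 0: pivot 3 → sign +
step 1: pivot -1 → sign −
signature = (1, 1, 0)

Answer: (1, 1, 0)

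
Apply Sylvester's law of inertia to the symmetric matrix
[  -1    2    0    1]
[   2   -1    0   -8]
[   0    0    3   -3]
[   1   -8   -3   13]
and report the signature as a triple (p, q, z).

Answer: (2, 2, 0)

Derivation:
step 0: pivot -1 → sign −
step 1: pivot 3 → sign +
step 2: pivot 3 → sign +
step 3: pivot -1 → sign −
signature = (2, 2, 0)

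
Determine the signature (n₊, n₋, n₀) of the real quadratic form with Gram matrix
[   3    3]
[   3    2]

Answer: (1, 1, 0)

Derivation:
step 0: pivot 3 → sign +
step 1: pivot -1 → sign −
signature = (1, 1, 0)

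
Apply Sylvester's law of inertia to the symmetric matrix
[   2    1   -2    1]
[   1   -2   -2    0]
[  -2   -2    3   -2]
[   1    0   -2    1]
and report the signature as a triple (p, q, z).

Answer: (3, 1, 0)

Derivation:
step 0: pivot 2 → sign +
step 1: pivot -5/2 → sign −
step 2: pivot 7/5 → sign +
step 3: pivot 1/7 → sign +
signature = (3, 1, 0)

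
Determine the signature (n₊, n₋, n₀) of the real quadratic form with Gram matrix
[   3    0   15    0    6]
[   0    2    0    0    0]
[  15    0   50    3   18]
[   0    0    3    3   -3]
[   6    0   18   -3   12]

Answer: (3, 2, 0)

Derivation:
step 0: pivot 3 → sign +
step 1: pivot 2 → sign +
step 2: pivot -25 → sign −
step 3: pivot 84/25 → sign +
step 4: pivot -3/28 → sign −
signature = (3, 2, 0)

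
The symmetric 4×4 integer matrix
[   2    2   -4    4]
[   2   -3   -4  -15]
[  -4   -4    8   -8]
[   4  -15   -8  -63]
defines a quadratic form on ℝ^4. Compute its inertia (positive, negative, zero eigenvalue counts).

Answer: (2, 1, 1)

Derivation:
step 0: pivot 2 → sign +
step 1: pivot -5 → sign −
step 2: pivot 6/5 → sign +
step 3: row/col 3 already zero → sign 0
signature = (2, 1, 1)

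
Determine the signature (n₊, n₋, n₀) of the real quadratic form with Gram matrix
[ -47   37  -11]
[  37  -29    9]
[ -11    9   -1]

Answer: (2, 1, 0)

Derivation:
step 0: pivot -47 → sign −
step 1: pivot 6/47 → sign +
step 2: pivot 2/3 → sign +
signature = (2, 1, 0)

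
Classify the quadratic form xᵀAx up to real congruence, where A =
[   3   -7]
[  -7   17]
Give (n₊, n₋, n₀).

Answer: (2, 0, 0)

Derivation:
step 0: pivot 3 → sign +
step 1: pivot 2/3 → sign +
signature = (2, 0, 0)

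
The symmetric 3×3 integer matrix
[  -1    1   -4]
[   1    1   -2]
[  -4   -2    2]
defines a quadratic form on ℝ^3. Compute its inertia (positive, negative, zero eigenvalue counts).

Answer: (1, 1, 1)

Derivation:
step 0: pivot -1 → sign −
step 1: pivot 2 → sign +
step 2: row/col 2 already zero → sign 0
signature = (1, 1, 1)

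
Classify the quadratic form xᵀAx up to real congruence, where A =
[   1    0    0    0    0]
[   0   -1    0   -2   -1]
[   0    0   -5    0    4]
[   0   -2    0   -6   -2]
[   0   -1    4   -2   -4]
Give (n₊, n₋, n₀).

Answer: (2, 3, 0)

Derivation:
step 0: pivot 1 → sign +
step 1: pivot -1 → sign −
step 2: pivot -5 → sign −
step 3: pivot -2 → sign −
step 4: pivot 1/5 → sign +
signature = (2, 3, 0)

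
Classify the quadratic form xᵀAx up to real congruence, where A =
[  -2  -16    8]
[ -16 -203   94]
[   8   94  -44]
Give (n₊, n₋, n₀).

Answer: (0, 2, 1)

Derivation:
step 0: pivot -2 → sign −
step 1: pivot -75 → sign −
step 2: row/col 2 already zero → sign 0
signature = (0, 2, 1)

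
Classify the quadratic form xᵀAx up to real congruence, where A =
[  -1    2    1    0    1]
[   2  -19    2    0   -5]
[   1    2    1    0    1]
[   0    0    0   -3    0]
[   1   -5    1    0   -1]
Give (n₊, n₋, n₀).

step 0: pivot -1 → sign −
step 1: pivot -15 → sign −
step 2: pivot 46/15 → sign +
step 3: pivot -3 → sign −
step 4: pivot 3/23 → sign +
signature = (2, 3, 0)

Answer: (2, 3, 0)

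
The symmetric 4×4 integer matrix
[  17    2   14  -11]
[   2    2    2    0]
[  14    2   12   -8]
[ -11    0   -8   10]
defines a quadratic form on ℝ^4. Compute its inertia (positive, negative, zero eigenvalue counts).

step 0: pivot 17 → sign +
step 1: pivot 30/17 → sign +
step 2: pivot 2/5 → sign +
step 3: pivot 1/3 → sign +
signature = (4, 0, 0)

Answer: (4, 0, 0)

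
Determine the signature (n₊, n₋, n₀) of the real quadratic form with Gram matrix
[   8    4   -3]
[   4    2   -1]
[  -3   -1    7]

Answer: (2, 1, 0)

Derivation:
step 0: pivot 8 → sign +
step 1: pivot 47/8 → sign +
step 2: pivot -2/47 → sign −
signature = (2, 1, 0)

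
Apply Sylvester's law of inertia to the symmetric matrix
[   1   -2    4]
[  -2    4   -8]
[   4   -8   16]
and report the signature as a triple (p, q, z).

step 0: pivot 1 → sign +
step 1: row/col 1 already zero → sign 0
step 2: row/col 2 already zero → sign 0
signature = (1, 0, 2)

Answer: (1, 0, 2)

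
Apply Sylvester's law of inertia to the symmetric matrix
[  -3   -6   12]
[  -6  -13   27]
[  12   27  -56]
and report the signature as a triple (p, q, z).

Answer: (1, 2, 0)

Derivation:
step 0: pivot -3 → sign −
step 1: pivot -1 → sign −
step 2: pivot 1 → sign +
signature = (1, 2, 0)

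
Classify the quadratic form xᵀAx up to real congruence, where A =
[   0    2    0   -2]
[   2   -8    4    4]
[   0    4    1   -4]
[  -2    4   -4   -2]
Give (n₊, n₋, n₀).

Answer: (2, 2, 0)

Derivation:
step 0: pivot -8 → sign −
step 1: pivot 1/2 → sign +
step 2: pivot 1 → sign +
step 3: pivot -2 → sign −
signature = (2, 2, 0)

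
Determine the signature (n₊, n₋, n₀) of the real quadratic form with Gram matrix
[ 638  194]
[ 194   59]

Answer: (2, 0, 0)

Derivation:
step 0: pivot 638 → sign +
step 1: pivot 3/319 → sign +
signature = (2, 0, 0)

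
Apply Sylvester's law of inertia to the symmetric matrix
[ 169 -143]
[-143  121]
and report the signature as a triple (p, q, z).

step 0: pivot 169 → sign +
step 1: row/col 1 already zero → sign 0
signature = (1, 0, 1)

Answer: (1, 0, 1)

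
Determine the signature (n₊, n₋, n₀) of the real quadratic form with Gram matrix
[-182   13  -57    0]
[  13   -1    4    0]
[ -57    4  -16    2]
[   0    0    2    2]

Answer: (1, 3, 0)

Derivation:
step 0: pivot -182 → sign −
step 1: pivot -1/14 → sign −
step 2: pivot 25/13 → sign +
step 3: pivot -2/25 → sign −
signature = (1, 3, 0)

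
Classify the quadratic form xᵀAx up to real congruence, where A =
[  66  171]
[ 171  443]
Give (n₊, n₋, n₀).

Answer: (1, 1, 0)

Derivation:
step 0: pivot 66 → sign +
step 1: pivot -1/22 → sign −
signature = (1, 1, 0)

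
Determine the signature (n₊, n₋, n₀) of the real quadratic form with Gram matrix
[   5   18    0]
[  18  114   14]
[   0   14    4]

step 0: pivot 5 → sign +
step 1: pivot 246/5 → sign +
step 2: pivot 2/123 → sign +
signature = (3, 0, 0)

Answer: (3, 0, 0)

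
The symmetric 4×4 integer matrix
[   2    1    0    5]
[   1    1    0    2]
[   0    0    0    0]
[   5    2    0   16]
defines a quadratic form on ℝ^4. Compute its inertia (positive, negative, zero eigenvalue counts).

step 0: pivot 2 → sign +
step 1: pivot 1/2 → sign +
step 2: pivot 3 → sign +
step 3: row/col 3 already zero → sign 0
signature = (3, 0, 1)

Answer: (3, 0, 1)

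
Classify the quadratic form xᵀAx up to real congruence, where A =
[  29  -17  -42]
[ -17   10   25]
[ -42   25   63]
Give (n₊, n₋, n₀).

Answer: (2, 1, 0)

Derivation:
step 0: pivot 29 → sign +
step 1: pivot 1/29 → sign +
step 2: pivot -2 → sign −
signature = (2, 1, 0)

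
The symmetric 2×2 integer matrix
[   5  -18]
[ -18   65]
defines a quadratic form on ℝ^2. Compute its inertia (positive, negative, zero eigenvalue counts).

step 0: pivot 5 → sign +
step 1: pivot 1/5 → sign +
signature = (2, 0, 0)

Answer: (2, 0, 0)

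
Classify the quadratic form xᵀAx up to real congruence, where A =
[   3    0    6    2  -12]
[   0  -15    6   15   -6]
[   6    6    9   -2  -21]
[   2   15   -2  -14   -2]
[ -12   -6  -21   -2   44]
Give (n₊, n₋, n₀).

step 0: pivot 3 → sign +
step 1: pivot -15 → sign −
step 2: pivot -3/5 → sign −
step 3: pivot -1/3 → sign −
step 4: pivot -1 → sign −
signature = (1, 4, 0)

Answer: (1, 4, 0)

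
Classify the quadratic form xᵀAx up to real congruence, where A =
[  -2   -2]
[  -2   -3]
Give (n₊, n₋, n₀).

step 0: pivot -2 → sign −
step 1: pivot -1 → sign −
signature = (0, 2, 0)

Answer: (0, 2, 0)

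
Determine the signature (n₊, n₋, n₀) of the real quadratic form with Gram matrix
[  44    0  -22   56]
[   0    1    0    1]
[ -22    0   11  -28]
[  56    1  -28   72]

step 0: pivot 44 → sign +
step 1: pivot 1 → sign +
step 2: pivot -3/11 → sign −
step 3: row/col 3 already zero → sign 0
signature = (2, 1, 1)

Answer: (2, 1, 1)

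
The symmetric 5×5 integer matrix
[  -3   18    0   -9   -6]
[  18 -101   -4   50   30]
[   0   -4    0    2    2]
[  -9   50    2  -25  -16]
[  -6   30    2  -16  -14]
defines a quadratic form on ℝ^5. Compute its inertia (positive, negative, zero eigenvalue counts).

step 0: pivot -3 → sign −
step 1: pivot 7 → sign +
step 2: pivot -16/7 → sign −
step 3: pivot -1/4 → sign −
step 4: row/col 4 already zero → sign 0
signature = (1, 3, 1)

Answer: (1, 3, 1)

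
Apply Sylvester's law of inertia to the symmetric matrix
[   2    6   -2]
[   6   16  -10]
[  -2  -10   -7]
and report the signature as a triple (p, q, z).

Answer: (1, 2, 0)

Derivation:
step 0: pivot 2 → sign +
step 1: pivot -2 → sign −
step 2: pivot -1 → sign −
signature = (1, 2, 0)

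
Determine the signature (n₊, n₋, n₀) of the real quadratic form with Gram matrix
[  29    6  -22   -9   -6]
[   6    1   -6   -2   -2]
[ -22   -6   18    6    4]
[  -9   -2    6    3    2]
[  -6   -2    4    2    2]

step 0: pivot 29 → sign +
step 1: pivot -7/29 → sign −
step 2: pivot 10 → sign +
step 3: pivot 2/7 → sign +
step 4: pivot 2/5 → sign +
signature = (4, 1, 0)

Answer: (4, 1, 0)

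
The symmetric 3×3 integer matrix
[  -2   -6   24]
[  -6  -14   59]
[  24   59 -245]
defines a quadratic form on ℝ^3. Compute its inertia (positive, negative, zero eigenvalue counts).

Answer: (2, 1, 0)

Derivation:
step 0: pivot -2 → sign −
step 1: pivot 4 → sign +
step 2: pivot 3/4 → sign +
signature = (2, 1, 0)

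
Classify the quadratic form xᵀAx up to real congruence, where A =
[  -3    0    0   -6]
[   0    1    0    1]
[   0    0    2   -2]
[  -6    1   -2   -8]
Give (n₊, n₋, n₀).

step 0: pivot -3 → sign −
step 1: pivot 1 → sign +
step 2: pivot 2 → sign +
step 3: pivot 1 → sign +
signature = (3, 1, 0)

Answer: (3, 1, 0)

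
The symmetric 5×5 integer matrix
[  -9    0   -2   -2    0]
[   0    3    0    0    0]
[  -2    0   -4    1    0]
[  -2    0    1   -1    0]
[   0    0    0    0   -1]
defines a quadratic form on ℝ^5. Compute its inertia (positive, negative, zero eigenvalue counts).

Answer: (2, 3, 0)

Derivation:
step 0: pivot -9 → sign −
step 1: pivot 3 → sign +
step 2: pivot -32/9 → sign −
step 3: pivot 1/32 → sign +
step 4: pivot -1 → sign −
signature = (2, 3, 0)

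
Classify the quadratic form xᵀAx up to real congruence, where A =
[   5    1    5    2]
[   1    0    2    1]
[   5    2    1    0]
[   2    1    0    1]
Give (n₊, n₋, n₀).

step 0: pivot 5 → sign +
step 1: pivot -1/5 → sign −
step 2: pivot 1 → sign +
step 3: pivot 1 → sign +
signature = (3, 1, 0)

Answer: (3, 1, 0)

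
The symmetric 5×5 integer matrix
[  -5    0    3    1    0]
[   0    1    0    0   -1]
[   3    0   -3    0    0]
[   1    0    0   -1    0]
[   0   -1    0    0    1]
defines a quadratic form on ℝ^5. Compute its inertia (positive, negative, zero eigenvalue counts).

Answer: (1, 3, 1)

Derivation:
step 0: pivot -5 → sign −
step 1: pivot 1 → sign +
step 2: pivot -6/5 → sign −
step 3: pivot -1/2 → sign −
step 4: row/col 4 already zero → sign 0
signature = (1, 3, 1)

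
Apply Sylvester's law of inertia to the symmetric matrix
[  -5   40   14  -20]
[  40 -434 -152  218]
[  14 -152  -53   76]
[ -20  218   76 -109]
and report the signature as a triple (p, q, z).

Answer: (1, 3, 0)

Derivation:
step 0: pivot -5 → sign −
step 1: pivot -114 → sign −
step 2: pivot 67/285 → sign +
step 3: pivot -1/67 → sign −
signature = (1, 3, 0)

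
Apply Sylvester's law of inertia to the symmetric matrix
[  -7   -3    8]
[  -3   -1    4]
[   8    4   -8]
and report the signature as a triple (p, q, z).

Answer: (1, 1, 1)

Derivation:
step 0: pivot -7 → sign −
step 1: pivot 2/7 → sign +
step 2: row/col 2 already zero → sign 0
signature = (1, 1, 1)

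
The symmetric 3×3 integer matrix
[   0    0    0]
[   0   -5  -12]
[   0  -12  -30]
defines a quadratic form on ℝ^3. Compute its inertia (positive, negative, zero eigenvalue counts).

Answer: (0, 2, 1)

Derivation:
step 0: pivot -5 → sign −
step 1: pivot -6/5 → sign −
step 2: row/col 2 already zero → sign 0
signature = (0, 2, 1)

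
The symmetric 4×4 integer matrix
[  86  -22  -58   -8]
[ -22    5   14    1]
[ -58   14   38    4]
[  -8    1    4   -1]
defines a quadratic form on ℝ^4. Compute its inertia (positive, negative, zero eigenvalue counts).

Answer: (1, 1, 2)

Derivation:
step 0: pivot 86 → sign +
step 1: pivot -27/43 → sign −
step 2: row/col 2 already zero → sign 0
step 3: row/col 3 already zero → sign 0
signature = (1, 1, 2)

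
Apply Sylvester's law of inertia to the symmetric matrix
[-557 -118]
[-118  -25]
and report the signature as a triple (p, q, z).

step 0: pivot -557 → sign −
step 1: pivot -1/557 → sign −
signature = (0, 2, 0)

Answer: (0, 2, 0)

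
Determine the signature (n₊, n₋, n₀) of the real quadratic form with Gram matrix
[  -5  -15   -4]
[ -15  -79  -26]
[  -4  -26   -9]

step 0: pivot -5 → sign −
step 1: pivot -34 → sign −
step 2: pivot -3/85 → sign −
signature = (0, 3, 0)

Answer: (0, 3, 0)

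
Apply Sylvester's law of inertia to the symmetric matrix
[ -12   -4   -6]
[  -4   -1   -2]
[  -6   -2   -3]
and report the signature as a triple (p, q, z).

Answer: (1, 1, 1)

Derivation:
step 0: pivot -12 → sign −
step 1: pivot 1/3 → sign +
step 2: row/col 2 already zero → sign 0
signature = (1, 1, 1)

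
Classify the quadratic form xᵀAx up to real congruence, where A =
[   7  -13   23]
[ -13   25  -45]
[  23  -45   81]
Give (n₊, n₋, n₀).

step 0: pivot 7 → sign +
step 1: pivot 6/7 → sign +
step 2: pivot -2/3 → sign −
signature = (2, 1, 0)

Answer: (2, 1, 0)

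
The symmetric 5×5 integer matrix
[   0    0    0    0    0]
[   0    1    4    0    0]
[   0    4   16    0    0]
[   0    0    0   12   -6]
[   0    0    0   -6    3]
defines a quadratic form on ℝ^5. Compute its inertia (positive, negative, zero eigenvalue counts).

Answer: (2, 0, 3)

Derivation:
step 0: pivot 1 → sign +
step 1: pivot 12 → sign +
step 2: row/col 2 already zero → sign 0
step 3: row/col 3 already zero → sign 0
step 4: row/col 4 already zero → sign 0
signature = (2, 0, 3)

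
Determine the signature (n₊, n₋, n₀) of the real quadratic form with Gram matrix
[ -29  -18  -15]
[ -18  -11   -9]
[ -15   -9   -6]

step 0: pivot -29 → sign −
step 1: pivot 5/29 → sign +
step 2: pivot 6/5 → sign +
signature = (2, 1, 0)

Answer: (2, 1, 0)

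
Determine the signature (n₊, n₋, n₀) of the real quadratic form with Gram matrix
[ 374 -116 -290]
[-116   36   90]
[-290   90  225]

Answer: (2, 0, 1)

Derivation:
step 0: pivot 374 → sign +
step 1: pivot 4/187 → sign +
step 2: row/col 2 already zero → sign 0
signature = (2, 0, 1)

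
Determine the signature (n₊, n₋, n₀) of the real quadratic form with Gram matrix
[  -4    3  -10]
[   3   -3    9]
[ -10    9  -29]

Answer: (0, 3, 0)

Derivation:
step 0: pivot -4 → sign −
step 1: pivot -3/4 → sign −
step 2: pivot -1 → sign −
signature = (0, 3, 0)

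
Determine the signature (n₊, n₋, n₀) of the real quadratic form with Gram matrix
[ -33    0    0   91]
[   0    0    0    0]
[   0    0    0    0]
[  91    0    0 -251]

Answer: (0, 2, 2)

Derivation:
step 0: pivot -33 → sign −
step 1: pivot -2/33 → sign −
step 2: row/col 2 already zero → sign 0
step 3: row/col 3 already zero → sign 0
signature = (0, 2, 2)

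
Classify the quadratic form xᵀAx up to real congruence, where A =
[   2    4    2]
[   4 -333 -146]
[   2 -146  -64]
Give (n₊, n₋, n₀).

Answer: (1, 2, 0)

Derivation:
step 0: pivot 2 → sign +
step 1: pivot -341 → sign −
step 2: pivot -6/341 → sign −
signature = (1, 2, 0)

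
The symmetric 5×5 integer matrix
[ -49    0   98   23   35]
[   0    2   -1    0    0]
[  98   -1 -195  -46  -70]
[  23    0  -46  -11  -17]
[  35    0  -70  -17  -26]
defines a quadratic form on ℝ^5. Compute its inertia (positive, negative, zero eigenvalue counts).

step 0: pivot -49 → sign −
step 1: pivot 2 → sign +
step 2: pivot 1/2 → sign +
step 3: pivot -10/49 → sign −
step 4: pivot 3/5 → sign +
signature = (3, 2, 0)

Answer: (3, 2, 0)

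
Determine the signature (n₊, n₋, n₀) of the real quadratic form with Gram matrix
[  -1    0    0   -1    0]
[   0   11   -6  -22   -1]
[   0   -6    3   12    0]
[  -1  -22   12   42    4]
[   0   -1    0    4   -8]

Answer: (1, 4, 0)

Derivation:
step 0: pivot -1 → sign −
step 1: pivot 11 → sign +
step 2: pivot -3/11 → sign −
step 3: pivot -1 → sign −
step 4: pivot -3 → sign −
signature = (1, 4, 0)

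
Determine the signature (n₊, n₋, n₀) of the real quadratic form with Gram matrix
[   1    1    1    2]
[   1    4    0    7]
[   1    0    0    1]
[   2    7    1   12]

Answer: (2, 1, 1)

Derivation:
step 0: pivot 1 → sign +
step 1: pivot 3 → sign +
step 2: pivot -4/3 → sign −
step 3: row/col 3 already zero → sign 0
signature = (2, 1, 1)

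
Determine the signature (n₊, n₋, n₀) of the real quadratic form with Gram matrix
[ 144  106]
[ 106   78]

step 0: pivot 144 → sign +
step 1: pivot -1/36 → sign −
signature = (1, 1, 0)

Answer: (1, 1, 0)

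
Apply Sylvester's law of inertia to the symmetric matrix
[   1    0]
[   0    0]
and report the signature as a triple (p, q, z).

step 0: pivot 1 → sign +
step 1: row/col 1 already zero → sign 0
signature = (1, 0, 1)

Answer: (1, 0, 1)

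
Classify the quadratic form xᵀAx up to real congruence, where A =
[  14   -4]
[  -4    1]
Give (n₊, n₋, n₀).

step 0: pivot 14 → sign +
step 1: pivot -1/7 → sign −
signature = (1, 1, 0)

Answer: (1, 1, 0)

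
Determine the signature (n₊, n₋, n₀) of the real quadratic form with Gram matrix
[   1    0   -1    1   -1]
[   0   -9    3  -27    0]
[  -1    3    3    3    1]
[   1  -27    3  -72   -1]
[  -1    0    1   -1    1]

Answer: (2, 2, 1)

Derivation:
step 0: pivot 1 → sign +
step 1: pivot -9 → sign −
step 2: pivot 3 → sign +
step 3: pivot -1/3 → sign −
step 4: row/col 4 already zero → sign 0
signature = (2, 2, 1)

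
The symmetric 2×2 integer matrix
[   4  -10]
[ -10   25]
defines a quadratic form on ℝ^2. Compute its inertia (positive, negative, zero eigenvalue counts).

Answer: (1, 0, 1)

Derivation:
step 0: pivot 4 → sign +
step 1: row/col 1 already zero → sign 0
signature = (1, 0, 1)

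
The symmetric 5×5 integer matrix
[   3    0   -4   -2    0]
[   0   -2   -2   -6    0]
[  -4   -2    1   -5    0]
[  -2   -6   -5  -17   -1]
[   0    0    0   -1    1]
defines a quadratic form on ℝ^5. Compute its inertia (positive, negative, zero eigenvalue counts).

Answer: (2, 3, 0)

Derivation:
step 0: pivot 3 → sign +
step 1: pivot -2 → sign −
step 2: pivot -7/3 → sign −
step 3: pivot 6/7 → sign +
step 4: pivot -1/6 → sign −
signature = (2, 3, 0)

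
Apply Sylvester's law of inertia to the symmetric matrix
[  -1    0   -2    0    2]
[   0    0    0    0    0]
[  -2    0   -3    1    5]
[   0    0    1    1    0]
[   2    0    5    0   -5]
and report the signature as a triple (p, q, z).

Answer: (2, 2, 1)

Derivation:
step 0: pivot -1 → sign −
step 1: pivot 1 → sign +
step 2: pivot -2 → sign −
step 3: pivot 1/2 → sign +
step 4: row/col 4 already zero → sign 0
signature = (2, 2, 1)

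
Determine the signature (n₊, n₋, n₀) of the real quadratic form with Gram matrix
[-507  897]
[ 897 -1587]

Answer: (0, 1, 1)

Derivation:
step 0: pivot -507 → sign −
step 1: row/col 1 already zero → sign 0
signature = (0, 1, 1)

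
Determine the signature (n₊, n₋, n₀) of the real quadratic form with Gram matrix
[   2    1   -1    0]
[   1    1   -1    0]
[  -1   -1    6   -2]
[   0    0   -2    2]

Answer: (4, 0, 0)

Derivation:
step 0: pivot 2 → sign +
step 1: pivot 1/2 → sign +
step 2: pivot 5 → sign +
step 3: pivot 6/5 → sign +
signature = (4, 0, 0)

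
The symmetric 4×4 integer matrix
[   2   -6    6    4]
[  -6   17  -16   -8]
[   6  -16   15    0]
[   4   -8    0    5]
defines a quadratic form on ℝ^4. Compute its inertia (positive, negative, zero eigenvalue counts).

Answer: (2, 2, 0)

Derivation:
step 0: pivot 2 → sign +
step 1: pivot -1 → sign −
step 2: pivot 1 → sign +
step 3: pivot -3 → sign −
signature = (2, 2, 0)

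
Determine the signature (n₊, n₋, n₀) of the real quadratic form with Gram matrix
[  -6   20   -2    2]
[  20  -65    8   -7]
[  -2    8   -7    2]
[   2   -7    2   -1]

Answer: (1, 3, 0)

Derivation:
step 0: pivot -6 → sign −
step 1: pivot 5/3 → sign +
step 2: pivot -37/5 → sign −
step 3: pivot -2/37 → sign −
signature = (1, 3, 0)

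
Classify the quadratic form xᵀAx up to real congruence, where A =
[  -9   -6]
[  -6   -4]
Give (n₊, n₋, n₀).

Answer: (0, 1, 1)

Derivation:
step 0: pivot -9 → sign −
step 1: row/col 1 already zero → sign 0
signature = (0, 1, 1)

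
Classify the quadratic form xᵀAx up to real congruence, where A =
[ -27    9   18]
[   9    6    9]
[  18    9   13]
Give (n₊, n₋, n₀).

Answer: (1, 1, 1)

Derivation:
step 0: pivot -27 → sign −
step 1: pivot 9 → sign +
step 2: row/col 2 already zero → sign 0
signature = (1, 1, 1)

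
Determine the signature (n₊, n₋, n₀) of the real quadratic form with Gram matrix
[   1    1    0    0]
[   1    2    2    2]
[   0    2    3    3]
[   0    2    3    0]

step 0: pivot 1 → sign +
step 1: pivot 1 → sign +
step 2: pivot -1 → sign −
step 3: pivot -3 → sign −
signature = (2, 2, 0)

Answer: (2, 2, 0)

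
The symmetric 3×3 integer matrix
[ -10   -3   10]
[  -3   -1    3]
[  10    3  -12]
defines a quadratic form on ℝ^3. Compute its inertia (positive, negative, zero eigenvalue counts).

Answer: (0, 3, 0)

Derivation:
step 0: pivot -10 → sign −
step 1: pivot -1/10 → sign −
step 2: pivot -2 → sign −
signature = (0, 3, 0)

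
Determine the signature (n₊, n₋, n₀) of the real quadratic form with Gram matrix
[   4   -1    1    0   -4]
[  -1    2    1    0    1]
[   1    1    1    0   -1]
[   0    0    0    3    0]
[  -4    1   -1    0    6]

Answer: (4, 1, 0)

Derivation:
step 0: pivot 4 → sign +
step 1: pivot 7/4 → sign +
step 2: pivot -1/7 → sign −
step 3: pivot 3 → sign +
step 4: pivot 2 → sign +
signature = (4, 1, 0)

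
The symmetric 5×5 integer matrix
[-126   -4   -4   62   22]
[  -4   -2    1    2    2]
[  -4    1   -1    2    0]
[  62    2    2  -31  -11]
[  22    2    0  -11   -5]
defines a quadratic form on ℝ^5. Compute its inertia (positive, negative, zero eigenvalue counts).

Answer: (0, 5, 0)

Derivation:
step 0: pivot -126 → sign −
step 1: pivot -118/63 → sign −
step 2: pivot -23/118 → sign −
step 3: pivot -11/23 → sign −
step 4: pivot -2/11 → sign −
signature = (0, 5, 0)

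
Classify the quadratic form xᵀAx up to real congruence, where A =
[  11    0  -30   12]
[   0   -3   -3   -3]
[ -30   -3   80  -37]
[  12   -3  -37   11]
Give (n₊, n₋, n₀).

Answer: (2, 2, 0)

Derivation:
step 0: pivot 11 → sign +
step 1: pivot -3 → sign −
step 2: pivot 13/11 → sign +
step 3: pivot -6/13 → sign −
signature = (2, 2, 0)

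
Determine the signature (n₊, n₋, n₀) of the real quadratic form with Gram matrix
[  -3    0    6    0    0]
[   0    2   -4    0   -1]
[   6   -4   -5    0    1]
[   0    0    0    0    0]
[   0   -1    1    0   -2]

step 0: pivot -3 → sign −
step 1: pivot 2 → sign +
step 2: pivot -1 → sign −
step 3: pivot -3/2 → sign −
step 4: row/col 4 already zero → sign 0
signature = (1, 3, 1)

Answer: (1, 3, 1)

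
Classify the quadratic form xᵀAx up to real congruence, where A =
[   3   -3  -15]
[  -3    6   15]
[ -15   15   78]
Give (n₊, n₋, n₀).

Answer: (3, 0, 0)

Derivation:
step 0: pivot 3 → sign +
step 1: pivot 3 → sign +
step 2: pivot 3 → sign +
signature = (3, 0, 0)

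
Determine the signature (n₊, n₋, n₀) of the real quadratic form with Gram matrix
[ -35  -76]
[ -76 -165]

Answer: (1, 1, 0)

Derivation:
step 0: pivot -35 → sign −
step 1: pivot 1/35 → sign +
signature = (1, 1, 0)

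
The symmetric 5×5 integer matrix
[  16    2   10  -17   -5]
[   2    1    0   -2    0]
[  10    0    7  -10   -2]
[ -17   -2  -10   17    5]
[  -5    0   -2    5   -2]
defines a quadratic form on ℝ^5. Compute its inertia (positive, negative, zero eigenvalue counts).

step 0: pivot 16 → sign +
step 1: pivot 3/4 → sign +
step 2: pivot -4/3 → sign −
step 3: pivot -9/16 → sign −
step 4: pivot 1 → sign +
signature = (3, 2, 0)

Answer: (3, 2, 0)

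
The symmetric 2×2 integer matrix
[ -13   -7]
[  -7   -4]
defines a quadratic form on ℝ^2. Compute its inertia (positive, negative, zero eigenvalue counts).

step 0: pivot -13 → sign −
step 1: pivot -3/13 → sign −
signature = (0, 2, 0)

Answer: (0, 2, 0)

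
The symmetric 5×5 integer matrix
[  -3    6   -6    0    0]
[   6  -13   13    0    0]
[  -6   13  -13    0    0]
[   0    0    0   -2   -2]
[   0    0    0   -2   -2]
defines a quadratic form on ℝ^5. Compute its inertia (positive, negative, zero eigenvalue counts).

Answer: (0, 3, 2)

Derivation:
step 0: pivot -3 → sign −
step 1: pivot -1 → sign −
step 2: pivot -2 → sign −
step 3: row/col 3 already zero → sign 0
step 4: row/col 4 already zero → sign 0
signature = (0, 3, 2)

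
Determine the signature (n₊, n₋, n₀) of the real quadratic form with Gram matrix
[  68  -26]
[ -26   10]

step 0: pivot 68 → sign +
step 1: pivot 1/17 → sign +
signature = (2, 0, 0)

Answer: (2, 0, 0)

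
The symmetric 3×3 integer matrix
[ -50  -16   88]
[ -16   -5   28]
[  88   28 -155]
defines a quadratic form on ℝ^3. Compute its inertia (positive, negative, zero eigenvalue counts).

step 0: pivot -50 → sign −
step 1: pivot 3/25 → sign +
step 2: pivot -1/3 → sign −
signature = (1, 2, 0)

Answer: (1, 2, 0)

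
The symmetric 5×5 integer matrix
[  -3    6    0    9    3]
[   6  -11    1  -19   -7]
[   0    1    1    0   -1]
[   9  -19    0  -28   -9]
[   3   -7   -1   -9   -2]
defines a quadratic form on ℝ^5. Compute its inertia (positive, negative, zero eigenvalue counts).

Answer: (2, 2, 1)

Derivation:
step 0: pivot -3 → sign −
step 1: pivot 1 → sign +
step 2: pivot -2 → sign −
step 3: pivot 1/2 → sign +
step 4: row/col 4 already zero → sign 0
signature = (2, 2, 1)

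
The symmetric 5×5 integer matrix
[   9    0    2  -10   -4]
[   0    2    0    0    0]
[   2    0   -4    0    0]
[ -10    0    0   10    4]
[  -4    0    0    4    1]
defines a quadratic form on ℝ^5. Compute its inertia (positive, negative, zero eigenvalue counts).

step 0: pivot 9 → sign +
step 1: pivot 2 → sign +
step 2: pivot -40/9 → sign −
step 3: pivot -3/5 → sign −
step 4: row/col 4 already zero → sign 0
signature = (2, 2, 1)

Answer: (2, 2, 1)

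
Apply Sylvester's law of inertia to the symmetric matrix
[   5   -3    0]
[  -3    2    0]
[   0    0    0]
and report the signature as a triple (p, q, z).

step 0: pivot 5 → sign +
step 1: pivot 1/5 → sign +
step 2: row/col 2 already zero → sign 0
signature = (2, 0, 1)

Answer: (2, 0, 1)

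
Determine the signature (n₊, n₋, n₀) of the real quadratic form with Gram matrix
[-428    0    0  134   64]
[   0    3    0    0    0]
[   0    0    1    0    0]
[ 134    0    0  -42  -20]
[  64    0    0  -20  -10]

Answer: (2, 3, 0)

Derivation:
step 0: pivot -428 → sign −
step 1: pivot 3 → sign +
step 2: pivot 1 → sign +
step 3: pivot -5/107 → sign −
step 4: pivot -2/5 → sign −
signature = (2, 3, 0)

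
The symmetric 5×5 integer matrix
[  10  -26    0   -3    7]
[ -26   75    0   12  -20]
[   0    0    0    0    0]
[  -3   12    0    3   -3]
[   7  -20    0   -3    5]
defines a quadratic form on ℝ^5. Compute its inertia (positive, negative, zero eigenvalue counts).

Answer: (2, 2, 1)

Derivation:
step 0: pivot 10 → sign +
step 1: pivot 37/5 → sign +
step 2: pivot -21/74 → sign −
step 3: pivot -2/7 → sign −
step 4: row/col 4 already zero → sign 0
signature = (2, 2, 1)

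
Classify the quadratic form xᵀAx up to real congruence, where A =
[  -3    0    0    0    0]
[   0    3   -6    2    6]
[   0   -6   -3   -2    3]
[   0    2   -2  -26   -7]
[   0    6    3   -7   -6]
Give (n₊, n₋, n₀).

Answer: (1, 4, 0)

Derivation:
step 0: pivot -3 → sign −
step 1: pivot 3 → sign +
step 2: pivot -15 → sign −
step 3: pivot -406/15 → sign −
step 4: pivot -3/406 → sign −
signature = (1, 4, 0)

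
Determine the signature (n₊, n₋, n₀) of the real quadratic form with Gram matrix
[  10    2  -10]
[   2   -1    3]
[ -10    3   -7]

Answer: (2, 1, 0)

Derivation:
step 0: pivot 10 → sign +
step 1: pivot -7/5 → sign −
step 2: pivot 6/7 → sign +
signature = (2, 1, 0)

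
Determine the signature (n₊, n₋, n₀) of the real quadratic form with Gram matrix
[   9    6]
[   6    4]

step 0: pivot 9 → sign +
step 1: row/col 1 already zero → sign 0
signature = (1, 0, 1)

Answer: (1, 0, 1)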